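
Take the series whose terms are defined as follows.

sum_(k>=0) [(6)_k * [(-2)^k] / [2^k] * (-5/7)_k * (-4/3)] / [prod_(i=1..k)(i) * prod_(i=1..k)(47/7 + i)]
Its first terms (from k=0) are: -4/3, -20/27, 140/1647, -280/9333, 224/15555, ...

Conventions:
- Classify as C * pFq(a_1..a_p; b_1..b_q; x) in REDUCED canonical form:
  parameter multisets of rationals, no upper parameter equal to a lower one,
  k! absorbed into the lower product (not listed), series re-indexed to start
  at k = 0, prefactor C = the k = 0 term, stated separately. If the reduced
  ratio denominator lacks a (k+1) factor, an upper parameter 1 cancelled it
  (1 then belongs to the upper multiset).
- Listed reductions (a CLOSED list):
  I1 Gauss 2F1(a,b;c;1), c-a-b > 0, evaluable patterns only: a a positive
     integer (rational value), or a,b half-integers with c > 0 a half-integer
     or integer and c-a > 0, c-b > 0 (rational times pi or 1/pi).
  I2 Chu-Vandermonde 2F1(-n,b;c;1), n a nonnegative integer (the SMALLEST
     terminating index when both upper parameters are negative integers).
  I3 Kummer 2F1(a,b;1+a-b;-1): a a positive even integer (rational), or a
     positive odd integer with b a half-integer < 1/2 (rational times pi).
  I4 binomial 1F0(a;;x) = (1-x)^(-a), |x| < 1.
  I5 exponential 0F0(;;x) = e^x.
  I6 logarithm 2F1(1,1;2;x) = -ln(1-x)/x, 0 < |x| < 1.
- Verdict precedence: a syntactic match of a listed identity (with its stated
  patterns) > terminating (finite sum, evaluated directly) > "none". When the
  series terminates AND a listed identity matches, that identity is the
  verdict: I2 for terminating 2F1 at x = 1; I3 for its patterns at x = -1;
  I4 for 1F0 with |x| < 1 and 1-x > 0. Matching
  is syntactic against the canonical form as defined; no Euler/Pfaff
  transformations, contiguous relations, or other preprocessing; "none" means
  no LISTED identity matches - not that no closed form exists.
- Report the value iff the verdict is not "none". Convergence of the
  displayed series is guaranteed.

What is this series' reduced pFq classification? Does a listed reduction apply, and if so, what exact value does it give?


Key step: t_0 = -4/3 here, and the lower running product (C = -4/3, x = -1) is a rising factorial.
Term ratio: r(k) = (-1) * (k-5/7) (k+6) / [(k+54/7) (k+1)] - rational; roots negated = parameters, x = (-1), C = -4/3.

This is -4/3 * 2F1(-5/7, 6; 54/7; -1) in reduced canonical form. Verdict at x = -1: the Kummer evaluation I3 matches (x = -1; c = 54/7 equals 1+a-b for upper {-5/7, 6}: listed pattern). Value: -2068/1029.


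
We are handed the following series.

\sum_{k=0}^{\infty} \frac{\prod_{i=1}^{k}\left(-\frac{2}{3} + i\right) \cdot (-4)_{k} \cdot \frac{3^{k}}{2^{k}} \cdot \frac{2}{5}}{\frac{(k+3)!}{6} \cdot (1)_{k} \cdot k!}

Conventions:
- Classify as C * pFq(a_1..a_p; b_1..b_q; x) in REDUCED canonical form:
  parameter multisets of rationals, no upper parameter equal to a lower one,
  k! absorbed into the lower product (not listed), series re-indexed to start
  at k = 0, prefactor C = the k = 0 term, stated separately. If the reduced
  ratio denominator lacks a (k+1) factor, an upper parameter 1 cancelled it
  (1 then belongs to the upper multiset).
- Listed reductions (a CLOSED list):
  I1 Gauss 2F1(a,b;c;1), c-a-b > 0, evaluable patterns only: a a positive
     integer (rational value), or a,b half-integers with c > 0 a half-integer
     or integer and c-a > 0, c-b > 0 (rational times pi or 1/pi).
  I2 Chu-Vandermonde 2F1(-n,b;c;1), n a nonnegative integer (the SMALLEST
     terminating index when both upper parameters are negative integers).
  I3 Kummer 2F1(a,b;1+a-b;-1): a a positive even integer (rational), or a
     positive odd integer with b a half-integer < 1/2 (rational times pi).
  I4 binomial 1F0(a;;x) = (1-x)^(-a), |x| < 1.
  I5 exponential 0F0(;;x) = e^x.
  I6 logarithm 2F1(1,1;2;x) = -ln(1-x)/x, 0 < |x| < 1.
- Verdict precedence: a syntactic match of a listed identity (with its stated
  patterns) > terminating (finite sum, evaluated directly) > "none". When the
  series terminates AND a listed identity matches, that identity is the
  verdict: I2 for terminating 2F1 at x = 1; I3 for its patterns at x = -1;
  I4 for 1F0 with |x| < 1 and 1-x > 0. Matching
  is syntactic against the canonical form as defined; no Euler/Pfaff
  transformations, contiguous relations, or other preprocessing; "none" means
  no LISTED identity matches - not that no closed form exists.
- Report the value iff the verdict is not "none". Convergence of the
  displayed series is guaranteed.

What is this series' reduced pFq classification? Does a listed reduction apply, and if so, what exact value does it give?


First insight: from the first term \frac{2}{5}: the denominator's factorial ratio (prefactor 2/5) is a lower Pochhammer.
Adjacent-term ratio: r(k) = \frac{3}{2} * (k-4) (k+\frac{1}{3}) / [(k+1) (k+4) (k+1)] - poly over poly, x = \frac{3}{2} from leading terms; C = \frac{2}{5} at k = 0.

Prefactor \frac{2}{5}, argument \frac{3}{2}: 2F2 with upper {-4, \frac{1}{3}} over lower {1, 4}. Verdict: terminating. (-4)_k vanishes past k = 4, leaving a 5-term sum, computed directly. Value: \frac{3637}{14400}.


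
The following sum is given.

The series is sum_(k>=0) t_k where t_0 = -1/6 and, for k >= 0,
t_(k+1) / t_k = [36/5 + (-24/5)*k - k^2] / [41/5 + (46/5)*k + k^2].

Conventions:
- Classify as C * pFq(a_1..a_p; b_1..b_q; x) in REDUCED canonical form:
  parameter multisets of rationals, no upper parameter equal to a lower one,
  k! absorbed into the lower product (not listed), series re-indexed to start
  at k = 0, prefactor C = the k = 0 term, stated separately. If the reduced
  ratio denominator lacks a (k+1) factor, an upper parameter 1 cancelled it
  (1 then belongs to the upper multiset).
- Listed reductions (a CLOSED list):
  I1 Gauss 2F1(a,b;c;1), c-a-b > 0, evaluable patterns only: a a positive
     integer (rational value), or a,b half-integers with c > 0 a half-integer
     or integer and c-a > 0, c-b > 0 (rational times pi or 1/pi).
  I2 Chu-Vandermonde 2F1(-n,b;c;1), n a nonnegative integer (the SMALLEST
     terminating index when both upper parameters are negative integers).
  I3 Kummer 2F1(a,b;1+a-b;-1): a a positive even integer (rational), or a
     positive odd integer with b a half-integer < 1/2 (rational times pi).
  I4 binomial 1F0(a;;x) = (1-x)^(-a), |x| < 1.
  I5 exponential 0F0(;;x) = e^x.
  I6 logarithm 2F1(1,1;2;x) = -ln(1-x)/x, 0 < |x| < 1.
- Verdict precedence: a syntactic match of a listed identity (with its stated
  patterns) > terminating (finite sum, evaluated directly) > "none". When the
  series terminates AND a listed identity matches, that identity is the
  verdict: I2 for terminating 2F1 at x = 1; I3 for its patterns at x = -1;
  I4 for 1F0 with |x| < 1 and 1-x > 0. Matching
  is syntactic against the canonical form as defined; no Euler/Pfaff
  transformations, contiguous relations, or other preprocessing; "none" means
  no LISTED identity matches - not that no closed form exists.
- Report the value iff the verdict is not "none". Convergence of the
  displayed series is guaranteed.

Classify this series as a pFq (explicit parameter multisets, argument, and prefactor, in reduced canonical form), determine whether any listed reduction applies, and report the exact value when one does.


The series (x = -1) is 2F1: upper {-6/5, 6}, lower {41/5}, prefactor -1/6. Verdict: this is Kummer (I3) (x = -1; c = 41/5 equals 1+a-b for upper {-6/5, 6}: listed pattern). Hence: -403/1250.

Key step: with t_0 = -1/6, roots of the ratio polynomials (prefactor -1/6) are the negated parameters.
Consecutive-term ratio: r(k) = (-1) * (k-6/5) (k+6) / [(k+41/5) (k+1)] - rational; roots negated = parameters, x = (-1), C = -1/6.


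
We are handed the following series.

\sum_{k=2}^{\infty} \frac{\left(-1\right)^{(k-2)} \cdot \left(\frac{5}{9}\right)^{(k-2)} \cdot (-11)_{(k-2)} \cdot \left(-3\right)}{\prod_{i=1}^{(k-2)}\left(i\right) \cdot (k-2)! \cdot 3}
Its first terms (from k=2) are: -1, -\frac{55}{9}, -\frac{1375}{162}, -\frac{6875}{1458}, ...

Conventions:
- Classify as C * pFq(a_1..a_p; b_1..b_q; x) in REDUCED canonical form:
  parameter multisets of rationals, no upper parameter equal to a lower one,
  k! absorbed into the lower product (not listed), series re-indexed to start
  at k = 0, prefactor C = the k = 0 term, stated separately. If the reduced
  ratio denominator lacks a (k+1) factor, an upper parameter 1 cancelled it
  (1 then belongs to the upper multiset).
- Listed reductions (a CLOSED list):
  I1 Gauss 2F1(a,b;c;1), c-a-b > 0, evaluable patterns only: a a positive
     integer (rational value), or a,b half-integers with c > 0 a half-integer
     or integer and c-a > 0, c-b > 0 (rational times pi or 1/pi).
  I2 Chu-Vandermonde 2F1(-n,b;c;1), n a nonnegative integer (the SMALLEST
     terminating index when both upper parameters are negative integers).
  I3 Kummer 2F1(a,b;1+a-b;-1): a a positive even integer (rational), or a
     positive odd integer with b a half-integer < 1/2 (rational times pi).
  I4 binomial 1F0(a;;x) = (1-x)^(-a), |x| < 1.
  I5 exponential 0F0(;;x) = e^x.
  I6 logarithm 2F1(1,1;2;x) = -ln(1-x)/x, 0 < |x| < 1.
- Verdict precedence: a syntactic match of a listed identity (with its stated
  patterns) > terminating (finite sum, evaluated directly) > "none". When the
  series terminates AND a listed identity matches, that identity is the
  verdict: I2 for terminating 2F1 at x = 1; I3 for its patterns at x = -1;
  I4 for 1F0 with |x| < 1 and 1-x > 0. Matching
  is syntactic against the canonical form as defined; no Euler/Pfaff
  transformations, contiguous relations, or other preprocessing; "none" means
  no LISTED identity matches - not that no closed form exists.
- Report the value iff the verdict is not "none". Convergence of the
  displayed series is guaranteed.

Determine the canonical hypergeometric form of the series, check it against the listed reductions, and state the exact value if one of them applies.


With C = -1: the canonical form is 1F1(-11; 1; -\frac{5}{9}). Verdict: terminating at k = 11: the factor (-11)_k kills every later term; summing the 12 survivors is exact. Sum: -\frac{547341723973221979}{25052629604010624}.

First insight: from the first term -1: the lower running product (C = -1) is a rising factorial.
Consecutive-term ratio: r(k) = -\frac{5}{9} * (k-11) / [(k+1) (k+1)] ; factor over Q: parameters, x = -\frac{5}{9}, and C = -1.


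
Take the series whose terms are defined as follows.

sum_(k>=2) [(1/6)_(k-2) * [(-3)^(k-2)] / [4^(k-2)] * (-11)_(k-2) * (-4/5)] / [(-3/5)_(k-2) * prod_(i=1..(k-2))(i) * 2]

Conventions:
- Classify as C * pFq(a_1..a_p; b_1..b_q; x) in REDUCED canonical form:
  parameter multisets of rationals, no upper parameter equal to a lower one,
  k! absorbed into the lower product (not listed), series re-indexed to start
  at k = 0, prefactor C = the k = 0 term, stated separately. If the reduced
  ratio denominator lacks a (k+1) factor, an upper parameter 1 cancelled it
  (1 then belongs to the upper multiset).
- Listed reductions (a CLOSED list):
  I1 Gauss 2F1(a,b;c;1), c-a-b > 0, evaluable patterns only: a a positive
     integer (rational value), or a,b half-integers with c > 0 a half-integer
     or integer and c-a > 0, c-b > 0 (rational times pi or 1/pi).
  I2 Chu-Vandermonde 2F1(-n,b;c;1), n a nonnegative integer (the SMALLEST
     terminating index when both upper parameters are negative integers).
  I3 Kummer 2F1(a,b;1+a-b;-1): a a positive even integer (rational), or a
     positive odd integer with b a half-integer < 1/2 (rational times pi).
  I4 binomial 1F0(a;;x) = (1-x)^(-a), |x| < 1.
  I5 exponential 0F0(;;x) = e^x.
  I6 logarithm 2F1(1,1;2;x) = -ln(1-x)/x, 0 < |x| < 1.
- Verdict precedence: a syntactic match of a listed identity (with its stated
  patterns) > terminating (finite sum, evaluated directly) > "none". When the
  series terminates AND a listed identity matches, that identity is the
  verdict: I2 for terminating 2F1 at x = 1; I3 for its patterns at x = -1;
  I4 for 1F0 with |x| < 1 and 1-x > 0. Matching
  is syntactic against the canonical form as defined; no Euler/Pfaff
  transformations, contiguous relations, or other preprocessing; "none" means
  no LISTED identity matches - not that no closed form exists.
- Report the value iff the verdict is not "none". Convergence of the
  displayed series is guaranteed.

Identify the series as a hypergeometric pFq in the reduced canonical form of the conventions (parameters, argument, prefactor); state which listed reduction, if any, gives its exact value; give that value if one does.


Key observation: t_0 being -2/5, the constant factors (prefactor -2/5) combine into one prefactor.
Term ratio: r(k) = (-3/4) * (k-11) (k+1/6) / [(k-3/5) (k+1)] - poly over poly, x = (-3/4) from leading terms; C = -2/5 at k = 0.

Canonical form: C = -2/5 times 2F1 with upper {-11, 1/6}, lower {-3/5}, x = -3/4. Verdict: terminating - upper -11 stops the sum at k = 11; the 12 terms are added exactly. Its exact value is 4563862507359987338417/12808672746846289920.


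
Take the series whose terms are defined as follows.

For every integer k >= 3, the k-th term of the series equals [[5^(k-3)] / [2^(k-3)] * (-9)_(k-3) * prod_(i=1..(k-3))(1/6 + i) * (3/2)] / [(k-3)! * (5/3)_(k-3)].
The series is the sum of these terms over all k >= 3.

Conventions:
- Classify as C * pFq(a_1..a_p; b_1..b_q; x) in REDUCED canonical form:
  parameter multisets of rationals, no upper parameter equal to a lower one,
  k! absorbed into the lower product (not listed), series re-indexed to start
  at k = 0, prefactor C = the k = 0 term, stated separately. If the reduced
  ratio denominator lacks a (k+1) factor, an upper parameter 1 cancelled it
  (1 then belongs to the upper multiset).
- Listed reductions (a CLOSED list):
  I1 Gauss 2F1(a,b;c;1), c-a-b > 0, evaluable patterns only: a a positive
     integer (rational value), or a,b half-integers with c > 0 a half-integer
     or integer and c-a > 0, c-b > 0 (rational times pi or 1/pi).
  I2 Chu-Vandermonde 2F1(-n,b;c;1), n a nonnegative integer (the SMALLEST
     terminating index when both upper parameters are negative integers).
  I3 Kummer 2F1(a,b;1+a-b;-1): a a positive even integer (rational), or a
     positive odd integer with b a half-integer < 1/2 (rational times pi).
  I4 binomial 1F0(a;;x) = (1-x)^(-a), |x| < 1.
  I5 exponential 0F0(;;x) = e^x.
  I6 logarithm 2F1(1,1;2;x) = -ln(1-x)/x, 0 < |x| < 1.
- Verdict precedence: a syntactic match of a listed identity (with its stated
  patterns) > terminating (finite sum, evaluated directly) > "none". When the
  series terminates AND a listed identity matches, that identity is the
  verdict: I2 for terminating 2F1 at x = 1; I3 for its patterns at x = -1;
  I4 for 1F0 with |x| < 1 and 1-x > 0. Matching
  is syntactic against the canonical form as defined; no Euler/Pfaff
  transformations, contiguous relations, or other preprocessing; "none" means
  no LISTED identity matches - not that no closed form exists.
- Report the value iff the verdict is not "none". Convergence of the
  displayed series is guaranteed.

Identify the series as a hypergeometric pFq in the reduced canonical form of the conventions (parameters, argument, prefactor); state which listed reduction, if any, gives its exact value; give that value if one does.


The series (x = 5/2) is 2F1: upper {-9, 7/6}, lower {5/3}, prefactor 3/2. Verdict: terminating (-9 upstairs). 10 nonzero terms in all; added directly. Sum: -115770108379599/8370421497856.

Structural cue: t_0 = 3/2 here, and the running product (prefactor 3/2) telescopes to a rising factorial.
Adjacent-term ratio: r(k) = (5/2) * (k-9) (k+7/6) / [(k+5/3) (k+1)] - poly over poly, x = (5/2) from leading terms; C = 3/2 at k = 0.


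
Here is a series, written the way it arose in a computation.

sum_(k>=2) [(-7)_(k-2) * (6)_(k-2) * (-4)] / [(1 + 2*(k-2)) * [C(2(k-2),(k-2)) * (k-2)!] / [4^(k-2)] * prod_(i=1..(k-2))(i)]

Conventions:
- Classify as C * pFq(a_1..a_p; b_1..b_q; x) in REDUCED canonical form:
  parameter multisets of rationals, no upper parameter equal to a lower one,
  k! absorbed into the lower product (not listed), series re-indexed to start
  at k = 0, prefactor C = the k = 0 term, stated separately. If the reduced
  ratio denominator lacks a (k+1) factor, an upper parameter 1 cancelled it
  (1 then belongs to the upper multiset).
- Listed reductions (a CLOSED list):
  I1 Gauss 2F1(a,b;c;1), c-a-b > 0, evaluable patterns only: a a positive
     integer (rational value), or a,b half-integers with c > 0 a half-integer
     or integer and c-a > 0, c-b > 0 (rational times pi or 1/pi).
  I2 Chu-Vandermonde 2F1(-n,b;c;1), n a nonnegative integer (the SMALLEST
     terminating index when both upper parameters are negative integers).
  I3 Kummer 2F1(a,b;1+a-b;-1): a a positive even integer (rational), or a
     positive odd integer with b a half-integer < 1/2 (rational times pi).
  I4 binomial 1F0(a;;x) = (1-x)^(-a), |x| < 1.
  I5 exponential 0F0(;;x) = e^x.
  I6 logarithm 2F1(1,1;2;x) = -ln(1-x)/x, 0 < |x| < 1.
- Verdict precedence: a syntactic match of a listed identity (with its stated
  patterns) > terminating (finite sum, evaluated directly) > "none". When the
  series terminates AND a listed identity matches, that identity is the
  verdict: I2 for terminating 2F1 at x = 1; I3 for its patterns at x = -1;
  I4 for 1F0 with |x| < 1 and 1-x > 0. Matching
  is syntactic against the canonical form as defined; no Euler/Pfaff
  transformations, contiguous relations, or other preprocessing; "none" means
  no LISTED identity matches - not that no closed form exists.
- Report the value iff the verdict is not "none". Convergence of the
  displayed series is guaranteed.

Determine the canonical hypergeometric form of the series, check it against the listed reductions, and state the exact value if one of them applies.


With C = -4: the canonical form is 2F1(-7, 6; 3/2; 1). Verdict at x = 1: Vandermonde's identity (I2) matches (terminating 2F1 at x = 1 with n = 7, b = 6, c = 3/2). Value: 4/715.

Key observation: from the first term -4: the product of the first k integers (C = -4) is k!.
Adjacent-term ratio: r(k) = 1 * (k-7) (k+6) / [(k+3/2) (k+1)] - rational in k, leading ratio 1; with t_0 = -4, classification follows.


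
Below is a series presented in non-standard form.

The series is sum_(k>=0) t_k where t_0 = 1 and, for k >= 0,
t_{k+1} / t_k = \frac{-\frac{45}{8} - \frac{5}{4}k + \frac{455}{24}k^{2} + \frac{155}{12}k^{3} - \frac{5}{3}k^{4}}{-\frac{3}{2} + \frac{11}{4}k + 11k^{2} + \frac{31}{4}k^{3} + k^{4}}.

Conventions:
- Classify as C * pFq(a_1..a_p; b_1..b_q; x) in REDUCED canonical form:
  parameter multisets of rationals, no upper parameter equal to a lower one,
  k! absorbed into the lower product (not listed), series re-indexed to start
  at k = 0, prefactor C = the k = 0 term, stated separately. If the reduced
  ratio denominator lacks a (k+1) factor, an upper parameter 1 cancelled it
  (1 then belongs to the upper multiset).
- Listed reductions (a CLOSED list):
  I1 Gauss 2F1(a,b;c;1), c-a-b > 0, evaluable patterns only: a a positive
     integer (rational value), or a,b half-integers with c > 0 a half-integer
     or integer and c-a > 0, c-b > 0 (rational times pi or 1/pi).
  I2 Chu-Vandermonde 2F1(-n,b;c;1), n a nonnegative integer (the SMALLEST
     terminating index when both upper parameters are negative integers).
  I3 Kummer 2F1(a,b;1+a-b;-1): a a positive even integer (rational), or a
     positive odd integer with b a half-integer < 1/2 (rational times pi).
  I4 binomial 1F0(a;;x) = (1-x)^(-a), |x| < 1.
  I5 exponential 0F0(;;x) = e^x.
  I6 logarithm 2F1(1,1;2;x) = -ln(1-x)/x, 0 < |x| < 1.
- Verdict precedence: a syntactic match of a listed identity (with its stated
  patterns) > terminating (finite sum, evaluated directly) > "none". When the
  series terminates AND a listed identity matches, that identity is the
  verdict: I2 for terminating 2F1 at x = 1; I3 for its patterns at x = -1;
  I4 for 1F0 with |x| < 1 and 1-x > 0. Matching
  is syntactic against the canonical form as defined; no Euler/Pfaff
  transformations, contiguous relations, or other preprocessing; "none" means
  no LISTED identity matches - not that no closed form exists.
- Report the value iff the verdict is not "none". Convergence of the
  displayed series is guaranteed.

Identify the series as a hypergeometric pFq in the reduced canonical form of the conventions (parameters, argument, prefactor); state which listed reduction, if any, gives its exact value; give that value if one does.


x = -\frac{5}{3} here; the reduced form reads 3F2, upper {-9, -\frac{1}{2}, \frac{3}{4}}, lower {-\frac{1}{4}, 6}, C = 1. Verdict: terminating. With -9 upstairs the series is a 10-term polynomial sum; evaluated term by term. Value: \frac{689183573971}{28378791936}.

Structural cue: with t_0 = 1, the parameter 1 appears in both the upper and lower lists and cancels.
Adjacent-term ratio: r(k) = -\frac{5}{3} * (k-9) (k-\frac{1}{2}) (k+\frac{3}{4}) / [(k-\frac{1}{4}) (k+6) (k+1)] - rational in k. x = -\frac{5}{3}; t_0 = 1; negate the roots.


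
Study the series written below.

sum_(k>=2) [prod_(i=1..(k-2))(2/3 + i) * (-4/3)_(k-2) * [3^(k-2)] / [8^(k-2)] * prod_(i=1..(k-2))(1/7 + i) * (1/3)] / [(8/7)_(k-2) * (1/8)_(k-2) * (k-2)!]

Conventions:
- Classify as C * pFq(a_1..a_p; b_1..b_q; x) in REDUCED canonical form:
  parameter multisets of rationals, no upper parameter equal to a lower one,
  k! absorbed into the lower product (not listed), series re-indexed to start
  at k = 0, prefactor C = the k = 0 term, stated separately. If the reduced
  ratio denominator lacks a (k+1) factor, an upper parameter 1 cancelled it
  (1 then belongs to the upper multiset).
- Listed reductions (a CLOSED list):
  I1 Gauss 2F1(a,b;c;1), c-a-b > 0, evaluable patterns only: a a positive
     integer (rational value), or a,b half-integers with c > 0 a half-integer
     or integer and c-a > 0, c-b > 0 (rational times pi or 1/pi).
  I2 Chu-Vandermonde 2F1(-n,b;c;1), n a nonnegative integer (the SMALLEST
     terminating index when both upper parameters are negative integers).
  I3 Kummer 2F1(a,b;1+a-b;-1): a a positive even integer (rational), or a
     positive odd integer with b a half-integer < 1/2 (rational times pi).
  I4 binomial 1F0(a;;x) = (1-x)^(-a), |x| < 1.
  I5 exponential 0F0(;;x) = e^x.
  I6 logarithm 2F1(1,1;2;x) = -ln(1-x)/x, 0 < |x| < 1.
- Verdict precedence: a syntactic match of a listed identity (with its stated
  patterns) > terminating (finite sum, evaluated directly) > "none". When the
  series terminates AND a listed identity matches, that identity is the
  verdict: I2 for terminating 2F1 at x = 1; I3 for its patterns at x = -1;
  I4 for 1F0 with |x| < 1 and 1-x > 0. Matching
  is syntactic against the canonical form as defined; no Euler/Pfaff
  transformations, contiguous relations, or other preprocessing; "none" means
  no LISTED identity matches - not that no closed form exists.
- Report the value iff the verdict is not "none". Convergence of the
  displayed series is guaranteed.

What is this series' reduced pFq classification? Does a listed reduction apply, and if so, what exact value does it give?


This is 1/3 * 2F1(-4/3, 5/3; 1/8; 3/8) in reduced canonical form. Verdict: none - this 2F1 at x = 3/8 matches no listed pattern, and upper {-4/3, 5/3} holds no stopper.

Structural cue: from the first term 1/3: the two geometric factors (C = 1/3) combine into one argument.
Term ratio: r(k) = (3/8) * (k-4/3) (k+5/3) / [(k+1/8) (k+1)] - rational in k, leading ratio (3/8); with t_0 = 1/3, classification follows.


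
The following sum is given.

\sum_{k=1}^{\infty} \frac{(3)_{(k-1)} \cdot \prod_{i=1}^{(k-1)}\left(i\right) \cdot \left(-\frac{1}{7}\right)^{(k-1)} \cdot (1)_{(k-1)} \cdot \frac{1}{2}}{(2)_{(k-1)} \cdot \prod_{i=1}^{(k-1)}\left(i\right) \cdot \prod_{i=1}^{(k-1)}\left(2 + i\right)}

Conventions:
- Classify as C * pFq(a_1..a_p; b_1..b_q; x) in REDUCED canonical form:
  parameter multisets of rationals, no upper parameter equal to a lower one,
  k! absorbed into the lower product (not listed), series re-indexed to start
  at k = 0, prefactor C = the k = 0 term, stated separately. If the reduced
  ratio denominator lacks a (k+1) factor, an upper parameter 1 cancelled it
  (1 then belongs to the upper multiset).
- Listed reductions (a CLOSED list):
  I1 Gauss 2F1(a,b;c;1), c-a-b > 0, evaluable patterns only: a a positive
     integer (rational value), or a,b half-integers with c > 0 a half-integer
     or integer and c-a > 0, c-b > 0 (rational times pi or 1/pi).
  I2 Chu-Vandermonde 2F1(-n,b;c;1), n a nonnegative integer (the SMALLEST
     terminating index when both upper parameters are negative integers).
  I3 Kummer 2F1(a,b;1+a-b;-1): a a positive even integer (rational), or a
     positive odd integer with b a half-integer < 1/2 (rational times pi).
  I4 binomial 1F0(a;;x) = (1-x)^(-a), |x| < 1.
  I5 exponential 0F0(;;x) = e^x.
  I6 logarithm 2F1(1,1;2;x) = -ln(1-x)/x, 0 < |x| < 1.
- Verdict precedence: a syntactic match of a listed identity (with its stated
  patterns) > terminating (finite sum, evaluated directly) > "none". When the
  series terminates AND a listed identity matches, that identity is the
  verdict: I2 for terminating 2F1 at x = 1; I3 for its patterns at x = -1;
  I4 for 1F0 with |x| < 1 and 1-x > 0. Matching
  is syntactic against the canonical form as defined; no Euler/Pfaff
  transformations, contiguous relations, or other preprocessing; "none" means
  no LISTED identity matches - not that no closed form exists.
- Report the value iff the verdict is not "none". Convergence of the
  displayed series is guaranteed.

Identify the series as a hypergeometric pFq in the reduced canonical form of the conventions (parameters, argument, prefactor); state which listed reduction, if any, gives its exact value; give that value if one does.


With C = \frac{1}{2}: the canonical form is 2F1(1, 1; 2; -\frac{1}{7}). Verdict at x = -\frac{1}{7}: the I6 logarithm reduction matches (the logarithm: parameters (1,1;2), x = -\frac{1}{7}). Sum: \frac{7}{2} \cdot \ln\left(\frac{8}{7}\right).

Key observation: t_0 = \frac{1}{2} here, and the parameter 3 appears in both the upper and lower lists and cancels.
Adjacent-term ratio: r(k) = -\frac{1}{7} * (k+1) (k+1) / [(k+2) (k+1)] - rational; roots negated = parameters, x = -\frac{1}{7}, C = \frac{1}{2}.


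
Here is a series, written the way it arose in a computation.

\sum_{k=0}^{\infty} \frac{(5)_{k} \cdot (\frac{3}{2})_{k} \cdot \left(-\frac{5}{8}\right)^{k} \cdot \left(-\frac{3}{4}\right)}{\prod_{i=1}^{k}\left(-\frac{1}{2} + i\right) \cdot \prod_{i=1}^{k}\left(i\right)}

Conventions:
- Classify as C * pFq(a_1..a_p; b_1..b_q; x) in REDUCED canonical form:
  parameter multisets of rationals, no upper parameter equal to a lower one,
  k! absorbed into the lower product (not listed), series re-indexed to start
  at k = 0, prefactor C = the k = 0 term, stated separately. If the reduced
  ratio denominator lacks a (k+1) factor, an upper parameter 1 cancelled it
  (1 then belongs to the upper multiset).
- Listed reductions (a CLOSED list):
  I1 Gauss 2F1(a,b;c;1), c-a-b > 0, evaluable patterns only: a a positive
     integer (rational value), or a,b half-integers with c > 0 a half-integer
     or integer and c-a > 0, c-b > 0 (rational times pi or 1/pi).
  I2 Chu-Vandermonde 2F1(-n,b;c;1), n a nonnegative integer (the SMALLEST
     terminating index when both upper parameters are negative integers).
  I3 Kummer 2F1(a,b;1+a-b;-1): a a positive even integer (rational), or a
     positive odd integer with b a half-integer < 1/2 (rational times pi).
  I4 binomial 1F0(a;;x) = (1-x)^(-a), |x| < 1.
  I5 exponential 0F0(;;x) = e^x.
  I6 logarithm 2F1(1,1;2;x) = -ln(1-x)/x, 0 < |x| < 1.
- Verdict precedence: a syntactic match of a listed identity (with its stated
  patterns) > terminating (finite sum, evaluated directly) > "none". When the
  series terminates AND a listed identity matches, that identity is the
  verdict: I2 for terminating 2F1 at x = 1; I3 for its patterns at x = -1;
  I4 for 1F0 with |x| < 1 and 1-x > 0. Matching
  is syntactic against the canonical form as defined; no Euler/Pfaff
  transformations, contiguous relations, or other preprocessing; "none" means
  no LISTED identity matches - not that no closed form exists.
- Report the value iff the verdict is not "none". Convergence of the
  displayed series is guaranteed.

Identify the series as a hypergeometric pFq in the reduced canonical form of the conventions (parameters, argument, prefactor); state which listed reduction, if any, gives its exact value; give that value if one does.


The series (x = -\frac{5}{8}) is 2F1: upper {\frac{3}{2}, 5}, lower {\frac{1}{2}}, prefactor -\frac{3}{4}. Verdict: none - this 2F1 at x = -\frac{5}{8} matches no listed pattern, and upper {\frac{3}{2}, 5} holds no stopper.

Structural cue: with t_0 = -\frac{3}{4}, the product of the first k integers (C = -3/4) is k!.
Ratio: r(k) = -\frac{5}{8} * (k+\frac{3}{2}) (k+5) / [(k+\frac{1}{2}) (k+1)] - rational; roots negated = parameters, x = -\frac{5}{8}, C = -\frac{3}{4}.


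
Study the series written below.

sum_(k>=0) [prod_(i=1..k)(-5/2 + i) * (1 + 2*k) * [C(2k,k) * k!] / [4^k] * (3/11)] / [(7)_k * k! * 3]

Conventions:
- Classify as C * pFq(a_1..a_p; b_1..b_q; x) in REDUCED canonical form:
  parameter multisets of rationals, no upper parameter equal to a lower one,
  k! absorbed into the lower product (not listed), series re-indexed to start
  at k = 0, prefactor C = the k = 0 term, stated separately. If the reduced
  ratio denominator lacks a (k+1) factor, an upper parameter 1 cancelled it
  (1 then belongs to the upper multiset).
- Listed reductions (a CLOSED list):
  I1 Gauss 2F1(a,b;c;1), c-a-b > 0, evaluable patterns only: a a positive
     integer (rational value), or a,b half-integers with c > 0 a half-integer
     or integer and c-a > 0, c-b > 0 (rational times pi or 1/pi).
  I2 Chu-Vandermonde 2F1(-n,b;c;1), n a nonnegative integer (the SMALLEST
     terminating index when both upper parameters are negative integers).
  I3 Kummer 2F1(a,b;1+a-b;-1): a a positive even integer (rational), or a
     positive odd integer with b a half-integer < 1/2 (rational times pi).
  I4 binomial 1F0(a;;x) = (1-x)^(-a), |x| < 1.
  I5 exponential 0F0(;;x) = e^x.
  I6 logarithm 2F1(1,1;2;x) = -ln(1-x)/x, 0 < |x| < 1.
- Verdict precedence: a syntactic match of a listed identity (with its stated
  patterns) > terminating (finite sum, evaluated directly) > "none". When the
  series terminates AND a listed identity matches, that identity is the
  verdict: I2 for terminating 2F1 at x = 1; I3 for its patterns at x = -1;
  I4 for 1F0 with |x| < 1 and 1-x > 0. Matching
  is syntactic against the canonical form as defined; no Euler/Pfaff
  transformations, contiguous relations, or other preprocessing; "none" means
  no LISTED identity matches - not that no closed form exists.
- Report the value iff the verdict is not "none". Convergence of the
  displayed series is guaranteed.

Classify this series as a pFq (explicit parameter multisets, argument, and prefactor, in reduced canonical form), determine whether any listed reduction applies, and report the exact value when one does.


First insight: x = 1 and the running product (prefactor 1/11) telescopes to a rising factorial.
Consecutive-term ratio: r(k) = 1 * (k-3/2) (k+3/2) / [(k+7) (k+1)] - rational; roots negated = parameters, x = 1, C = 1/11.

Classification (C = 1/11): 2F1 with upper {-3/2, 3/2}, lower {7}, argument x = 1. Verdict: this is Gauss's theorem I1 (half-integer case) (x = 1; upper {-3/2, 3/2} half-integers, c = 7 in the evaluable pattern). Value: (2097152/10405395) / pi.


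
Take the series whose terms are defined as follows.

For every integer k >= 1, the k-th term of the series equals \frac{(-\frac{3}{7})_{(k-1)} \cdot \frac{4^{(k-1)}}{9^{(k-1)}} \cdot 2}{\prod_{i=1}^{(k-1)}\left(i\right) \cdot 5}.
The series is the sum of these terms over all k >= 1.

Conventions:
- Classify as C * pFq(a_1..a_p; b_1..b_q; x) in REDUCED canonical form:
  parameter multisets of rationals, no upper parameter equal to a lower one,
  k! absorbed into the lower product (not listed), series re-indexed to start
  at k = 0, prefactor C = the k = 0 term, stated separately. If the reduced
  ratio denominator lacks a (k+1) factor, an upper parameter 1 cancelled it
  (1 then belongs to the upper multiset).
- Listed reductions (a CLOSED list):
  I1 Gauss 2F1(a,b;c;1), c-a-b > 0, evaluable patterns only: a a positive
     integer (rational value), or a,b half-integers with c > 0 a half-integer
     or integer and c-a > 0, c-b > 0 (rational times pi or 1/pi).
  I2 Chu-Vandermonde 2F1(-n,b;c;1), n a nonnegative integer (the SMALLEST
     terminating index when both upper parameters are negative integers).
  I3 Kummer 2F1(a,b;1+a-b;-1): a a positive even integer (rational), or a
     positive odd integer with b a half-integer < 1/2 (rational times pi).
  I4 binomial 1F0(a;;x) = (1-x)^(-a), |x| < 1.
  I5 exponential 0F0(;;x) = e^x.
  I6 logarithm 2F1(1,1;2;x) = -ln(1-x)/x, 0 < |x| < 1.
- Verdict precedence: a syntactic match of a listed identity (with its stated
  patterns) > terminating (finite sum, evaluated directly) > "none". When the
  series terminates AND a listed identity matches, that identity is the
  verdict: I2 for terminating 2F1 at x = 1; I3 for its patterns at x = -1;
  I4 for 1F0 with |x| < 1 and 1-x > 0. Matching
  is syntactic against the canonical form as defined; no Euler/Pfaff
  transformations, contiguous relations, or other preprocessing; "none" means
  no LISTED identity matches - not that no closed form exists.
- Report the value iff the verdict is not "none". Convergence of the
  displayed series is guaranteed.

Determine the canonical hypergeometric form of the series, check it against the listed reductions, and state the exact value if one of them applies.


Prefactor \frac{2}{5}, argument \frac{4}{9}: 1F0 with upper {-\frac{3}{7}} over lower {-}. Verdict (x = \frac{4}{9}): the I4 binomial reduction applies (the 1F0 binomial series: exponent 3/7, x = \frac{4}{9}). Exact value: \frac{2}{5} \cdot \left(\frac{5}{9}\right)^{\frac{3}{7}}.

Key step: t_0 = \frac{2}{5} here, and the constant factors (C = 2/5, x = 4/9) combine into one prefactor.
Term ratio: r(k) = \frac{4}{9} * (k-\frac{3}{7}) / [(k+1)] - rational in k, leading ratio \frac{4}{9}; with t_0 = \frac{2}{5}, classification follows.


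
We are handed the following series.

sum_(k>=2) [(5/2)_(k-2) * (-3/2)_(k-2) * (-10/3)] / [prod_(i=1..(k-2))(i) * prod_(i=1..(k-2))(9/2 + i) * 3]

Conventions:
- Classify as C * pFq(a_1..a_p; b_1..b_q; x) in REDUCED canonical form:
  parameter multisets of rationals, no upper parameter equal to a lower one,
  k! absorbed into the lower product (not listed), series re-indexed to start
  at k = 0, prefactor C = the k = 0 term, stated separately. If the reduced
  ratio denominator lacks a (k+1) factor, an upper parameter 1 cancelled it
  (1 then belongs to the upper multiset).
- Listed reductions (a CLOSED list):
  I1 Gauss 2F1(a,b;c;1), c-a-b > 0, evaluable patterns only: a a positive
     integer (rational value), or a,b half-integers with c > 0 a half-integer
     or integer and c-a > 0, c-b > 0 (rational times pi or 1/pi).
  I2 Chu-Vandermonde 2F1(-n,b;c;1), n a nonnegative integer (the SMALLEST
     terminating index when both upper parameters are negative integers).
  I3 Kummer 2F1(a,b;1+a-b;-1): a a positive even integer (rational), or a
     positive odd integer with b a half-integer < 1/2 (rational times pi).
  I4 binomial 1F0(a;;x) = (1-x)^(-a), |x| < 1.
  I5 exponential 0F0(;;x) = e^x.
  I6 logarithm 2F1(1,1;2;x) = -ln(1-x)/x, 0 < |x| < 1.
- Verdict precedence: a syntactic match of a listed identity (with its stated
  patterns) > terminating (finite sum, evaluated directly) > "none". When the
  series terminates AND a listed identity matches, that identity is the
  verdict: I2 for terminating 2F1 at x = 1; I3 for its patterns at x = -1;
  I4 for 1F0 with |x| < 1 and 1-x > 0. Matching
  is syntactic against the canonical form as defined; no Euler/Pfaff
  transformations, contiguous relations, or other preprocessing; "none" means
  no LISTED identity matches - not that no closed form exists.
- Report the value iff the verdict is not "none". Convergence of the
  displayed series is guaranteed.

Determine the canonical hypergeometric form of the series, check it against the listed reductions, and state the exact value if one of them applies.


Reduced: x = 1, 2F1, upper = {-3/2, 5/2}, lower = {11/2}, C = -10/9. Verdict (x = 1): Gauss's theorem I1 (half-integer case) applies (x = 1; upper {-3/2, 5/2} half-integers, c = 11/2 in the evaluable pattern). Hence: (-1225/8192) * pi.

The tell: from the first term -10/9: the constant factors (C = -10/9, x = 1) combine into one prefactor.
Adjacent-term ratio: r(k) = 1 * (k-3/2) (k+5/2) / [(k+11/2) (k+1)] ; factor over Q: parameters, x = 1, and C = -10/9.


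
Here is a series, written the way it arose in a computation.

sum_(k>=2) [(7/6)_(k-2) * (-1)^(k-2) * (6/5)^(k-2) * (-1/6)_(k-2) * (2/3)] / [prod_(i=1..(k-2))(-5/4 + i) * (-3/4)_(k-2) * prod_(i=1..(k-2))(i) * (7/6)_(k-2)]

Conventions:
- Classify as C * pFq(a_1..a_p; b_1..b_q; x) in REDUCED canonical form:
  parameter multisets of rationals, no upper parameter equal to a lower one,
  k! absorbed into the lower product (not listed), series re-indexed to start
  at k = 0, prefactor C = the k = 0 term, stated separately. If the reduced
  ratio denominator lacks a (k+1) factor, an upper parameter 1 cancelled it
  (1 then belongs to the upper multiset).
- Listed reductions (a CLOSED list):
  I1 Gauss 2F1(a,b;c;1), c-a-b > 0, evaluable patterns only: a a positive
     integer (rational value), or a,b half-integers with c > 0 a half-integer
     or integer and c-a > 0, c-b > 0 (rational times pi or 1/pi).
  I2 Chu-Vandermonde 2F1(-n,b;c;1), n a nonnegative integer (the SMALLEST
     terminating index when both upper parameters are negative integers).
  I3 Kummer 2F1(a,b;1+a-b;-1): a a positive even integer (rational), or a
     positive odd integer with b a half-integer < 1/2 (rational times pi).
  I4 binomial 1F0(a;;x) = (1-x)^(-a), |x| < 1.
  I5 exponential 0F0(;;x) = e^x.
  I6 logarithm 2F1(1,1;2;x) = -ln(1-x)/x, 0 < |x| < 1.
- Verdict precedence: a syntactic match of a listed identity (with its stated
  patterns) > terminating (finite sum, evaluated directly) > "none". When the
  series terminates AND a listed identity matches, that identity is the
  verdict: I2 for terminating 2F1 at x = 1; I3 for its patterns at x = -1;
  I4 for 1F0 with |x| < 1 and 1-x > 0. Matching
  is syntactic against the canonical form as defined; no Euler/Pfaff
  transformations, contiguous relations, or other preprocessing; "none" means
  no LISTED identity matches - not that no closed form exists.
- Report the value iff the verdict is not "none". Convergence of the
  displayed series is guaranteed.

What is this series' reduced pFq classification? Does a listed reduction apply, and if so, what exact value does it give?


Classification (C = 2/3): 1F2 with upper {-1/6}, lower {-3/4, -1/4}, argument x = -6/5. Verdict: none. Every listed pattern misses the 1F2 form at -6/5, upper {-1/6}.

Key observation: from the first term 2/3: the (-1)^k factor (prefactor 2/3) folds into the argument's sign.
Step ratio: r(k) = (-6/5) * (k-1/6) / [(k-3/4) (k-1/4) (k+1)] - rational in k. x = (-6/5); t_0 = 2/3; negate the roots.


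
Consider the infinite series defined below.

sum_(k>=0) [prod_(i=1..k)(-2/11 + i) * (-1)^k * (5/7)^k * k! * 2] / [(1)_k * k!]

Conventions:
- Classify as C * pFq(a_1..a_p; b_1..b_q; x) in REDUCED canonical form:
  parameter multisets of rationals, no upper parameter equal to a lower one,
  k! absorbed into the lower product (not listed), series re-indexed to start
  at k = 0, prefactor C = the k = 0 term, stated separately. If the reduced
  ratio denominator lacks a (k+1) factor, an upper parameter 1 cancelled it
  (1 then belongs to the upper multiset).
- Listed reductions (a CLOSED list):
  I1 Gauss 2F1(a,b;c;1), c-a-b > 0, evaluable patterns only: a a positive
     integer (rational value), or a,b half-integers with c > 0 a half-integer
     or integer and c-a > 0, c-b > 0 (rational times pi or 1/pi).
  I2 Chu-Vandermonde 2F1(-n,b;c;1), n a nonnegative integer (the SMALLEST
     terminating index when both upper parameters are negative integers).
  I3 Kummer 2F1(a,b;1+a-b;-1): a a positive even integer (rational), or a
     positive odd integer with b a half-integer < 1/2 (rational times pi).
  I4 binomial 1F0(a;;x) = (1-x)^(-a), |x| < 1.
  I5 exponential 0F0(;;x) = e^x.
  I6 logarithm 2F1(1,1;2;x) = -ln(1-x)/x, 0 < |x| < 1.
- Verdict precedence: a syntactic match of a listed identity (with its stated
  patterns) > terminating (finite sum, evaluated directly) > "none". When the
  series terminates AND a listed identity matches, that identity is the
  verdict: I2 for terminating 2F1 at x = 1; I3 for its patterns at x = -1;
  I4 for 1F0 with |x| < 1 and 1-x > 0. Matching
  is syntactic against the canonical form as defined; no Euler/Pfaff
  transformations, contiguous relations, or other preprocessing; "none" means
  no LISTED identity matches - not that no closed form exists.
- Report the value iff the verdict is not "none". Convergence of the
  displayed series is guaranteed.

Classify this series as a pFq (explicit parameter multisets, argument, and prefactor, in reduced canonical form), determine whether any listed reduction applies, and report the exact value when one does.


x = -5/7 here; the reduced form reads 1F0, upper {9/11}, lower {-}, C = 2. Verdict: the binomial series (I4) matches (the 1F0 binomial series: exponent -9/11, x = -5/7). Value: 2 * (12/7)^(-9/11).

The tell: t_0 = 2 here, and the running product (C = 2) telescopes to a rising factorial.
Term ratio: r(k) = (-5/7) * (k+9/11) / [(k+1)] ; factor over Q: parameters, x = (-5/7), and C = 2.
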